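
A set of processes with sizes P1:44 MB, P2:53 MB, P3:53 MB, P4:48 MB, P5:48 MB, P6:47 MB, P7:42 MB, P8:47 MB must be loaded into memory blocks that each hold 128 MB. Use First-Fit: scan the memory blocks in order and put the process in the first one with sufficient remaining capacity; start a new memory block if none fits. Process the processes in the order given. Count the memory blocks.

4 memory blocks

P1 (44 MB) → memory block 1 (remaining 84 MB)
P2 (53 MB) → memory block 1 (remaining 31 MB)
P3 (53 MB) → memory block 2 (remaining 75 MB)
P4 (48 MB) → memory block 2 (remaining 27 MB)
P5 (48 MB) → memory block 3 (remaining 80 MB)
P6 (47 MB) → memory block 3 (remaining 33 MB)
P7 (42 MB) → memory block 4 (remaining 86 MB)
P8 (47 MB) → memory block 4 (remaining 39 MB)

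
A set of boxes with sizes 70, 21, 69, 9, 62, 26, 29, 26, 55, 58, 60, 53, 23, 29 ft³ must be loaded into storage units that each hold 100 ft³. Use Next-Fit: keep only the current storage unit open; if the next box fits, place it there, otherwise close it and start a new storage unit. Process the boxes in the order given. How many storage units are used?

9 storage units

storage unit 1: place 70 ft³, 30 ft³ left
storage unit 1: place 21 ft³, 9 ft³ left
storage unit 2: place 69 ft³, 31 ft³ left
storage unit 2: place 9 ft³, 22 ft³ left
storage unit 3: place 62 ft³, 38 ft³ left
storage unit 3: place 26 ft³, 12 ft³ left
storage unit 4: place 29 ft³, 71 ft³ left
storage unit 4: place 26 ft³, 45 ft³ left
storage unit 5: place 55 ft³, 45 ft³ left
storage unit 6: place 58 ft³, 42 ft³ left
storage unit 7: place 60 ft³, 40 ft³ left
storage unit 8: place 53 ft³, 47 ft³ left
storage unit 8: place 23 ft³, 24 ft³ left
storage unit 9: place 29 ft³, 71 ft³ left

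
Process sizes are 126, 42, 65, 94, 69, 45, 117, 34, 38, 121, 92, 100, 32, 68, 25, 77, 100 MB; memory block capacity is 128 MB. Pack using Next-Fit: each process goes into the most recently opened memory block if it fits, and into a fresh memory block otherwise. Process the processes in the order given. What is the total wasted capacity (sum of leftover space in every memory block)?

291

Put 126 MB in memory block 1; 2 MB remain.
Put 42 MB in memory block 2; 86 MB remain.
Put 65 MB in memory block 2; 21 MB remain.
Put 94 MB in memory block 3; 34 MB remain.
Put 69 MB in memory block 4; 59 MB remain.
Put 45 MB in memory block 4; 14 MB remain.
Put 117 MB in memory block 5; 11 MB remain.
Put 34 MB in memory block 6; 94 MB remain.
Put 38 MB in memory block 6; 56 MB remain.
Put 121 MB in memory block 7; 7 MB remain.
Put 92 MB in memory block 8; 36 MB remain.
Put 100 MB in memory block 9; 28 MB remain.
Put 32 MB in memory block 10; 96 MB remain.
Put 68 MB in memory block 10; 28 MB remain.
Put 25 MB in memory block 10; 3 MB remain.
Put 77 MB in memory block 11; 51 MB remain.
Put 100 MB in memory block 12; 28 MB remain.
12 memory blocks × 128 MB = 1536 MB; used 1245 MB; unused 291 MB.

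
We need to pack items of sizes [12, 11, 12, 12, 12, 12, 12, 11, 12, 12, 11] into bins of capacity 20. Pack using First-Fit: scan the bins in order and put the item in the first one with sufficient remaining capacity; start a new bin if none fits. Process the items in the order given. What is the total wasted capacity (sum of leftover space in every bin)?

bin 1: place 12, 8 left
bin 2: place 11, 9 left
bin 3: place 12, 8 left
bin 4: place 12, 8 left
bin 5: place 12, 8 left
bin 6: place 12, 8 left
bin 7: place 12, 8 left
bin 8: place 11, 9 left
bin 9: place 12, 8 left
bin 10: place 12, 8 left
bin 11: place 11, 9 left
11 bins × 20 = 220; used 129; unused 91.

91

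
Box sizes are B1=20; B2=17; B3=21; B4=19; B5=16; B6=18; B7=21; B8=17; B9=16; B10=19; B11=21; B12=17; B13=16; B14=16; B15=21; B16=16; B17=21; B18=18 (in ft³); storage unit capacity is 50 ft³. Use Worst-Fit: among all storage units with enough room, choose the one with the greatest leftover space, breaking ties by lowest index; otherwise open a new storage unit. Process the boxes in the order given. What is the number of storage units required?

B1 (20 ft³) → storage unit 1 (remaining 30 ft³)
B2 (17 ft³) → storage unit 1 (remaining 13 ft³)
B3 (21 ft³) → storage unit 2 (remaining 29 ft³)
B4 (19 ft³) → storage unit 2 (remaining 10 ft³)
B5 (16 ft³) → storage unit 3 (remaining 34 ft³)
B6 (18 ft³) → storage unit 3 (remaining 16 ft³)
B7 (21 ft³) → storage unit 4 (remaining 29 ft³)
B8 (17 ft³) → storage unit 4 (remaining 12 ft³)
B9 (16 ft³) → storage unit 3 (remaining 0 ft³)
B10 (19 ft³) → storage unit 5 (remaining 31 ft³)
B11 (21 ft³) → storage unit 5 (remaining 10 ft³)
B12 (17 ft³) → storage unit 6 (remaining 33 ft³)
B13 (16 ft³) → storage unit 6 (remaining 17 ft³)
B14 (16 ft³) → storage unit 6 (remaining 1 ft³)
B15 (21 ft³) → storage unit 7 (remaining 29 ft³)
B16 (16 ft³) → storage unit 7 (remaining 13 ft³)
B17 (21 ft³) → storage unit 8 (remaining 29 ft³)
B18 (18 ft³) → storage unit 8 (remaining 11 ft³)

8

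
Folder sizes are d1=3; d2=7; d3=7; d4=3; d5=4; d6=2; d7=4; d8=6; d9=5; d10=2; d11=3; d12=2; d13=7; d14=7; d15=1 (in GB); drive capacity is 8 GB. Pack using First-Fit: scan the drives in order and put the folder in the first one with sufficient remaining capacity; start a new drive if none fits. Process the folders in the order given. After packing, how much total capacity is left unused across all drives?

Put d1 (3 GB) in drive 1; 5 GB remain.
Put d2 (7 GB) in drive 2; 1 GB remain.
Put d3 (7 GB) in drive 3; 1 GB remain.
Put d4 (3 GB) in drive 1; 2 GB remain.
Put d5 (4 GB) in drive 4; 4 GB remain.
Put d6 (2 GB) in drive 1; 0 GB remain.
Put d7 (4 GB) in drive 4; 0 GB remain.
Put d8 (6 GB) in drive 5; 2 GB remain.
Put d9 (5 GB) in drive 6; 3 GB remain.
Put d10 (2 GB) in drive 5; 0 GB remain.
Put d11 (3 GB) in drive 6; 0 GB remain.
Put d12 (2 GB) in drive 7; 6 GB remain.
Put d13 (7 GB) in drive 8; 1 GB remain.
Put d14 (7 GB) in drive 9; 1 GB remain.
Put d15 (1 GB) in drive 2; 0 GB remain.
9 drives × 8 GB = 72 GB; used 63 GB; unused 9 GB.

9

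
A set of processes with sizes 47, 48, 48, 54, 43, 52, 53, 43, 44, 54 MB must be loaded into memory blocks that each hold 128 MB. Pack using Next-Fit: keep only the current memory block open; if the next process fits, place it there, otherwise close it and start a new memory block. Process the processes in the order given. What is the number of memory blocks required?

5

memory block 1: place 47 MB, 81 MB left
memory block 1: place 48 MB, 33 MB left
memory block 2: place 48 MB, 80 MB left
memory block 2: place 54 MB, 26 MB left
memory block 3: place 43 MB, 85 MB left
memory block 3: place 52 MB, 33 MB left
memory block 4: place 53 MB, 75 MB left
memory block 4: place 43 MB, 32 MB left
memory block 5: place 44 MB, 84 MB left
memory block 5: place 54 MB, 30 MB left
Final memory blocks: [47,48] [48,54] [43,52] [53,43] [44,54].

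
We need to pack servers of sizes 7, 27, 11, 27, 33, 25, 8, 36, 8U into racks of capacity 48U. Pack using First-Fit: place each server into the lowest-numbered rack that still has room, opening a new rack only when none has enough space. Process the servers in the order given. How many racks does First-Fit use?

7U → rack 1 (remaining 41U)
27U → rack 1 (remaining 14U)
11U → rack 1 (remaining 3U)
27U → rack 2 (remaining 21U)
33U → rack 3 (remaining 15U)
25U → rack 4 (remaining 23U)
8U → rack 2 (remaining 13U)
36U → rack 5 (remaining 12U)
8U → rack 2 (remaining 5U)

5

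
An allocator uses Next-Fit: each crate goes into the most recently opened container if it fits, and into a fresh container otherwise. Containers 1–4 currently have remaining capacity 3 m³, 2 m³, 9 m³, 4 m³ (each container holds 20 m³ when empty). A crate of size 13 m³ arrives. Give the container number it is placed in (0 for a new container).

0

Next-Fit only looks at container 4, which has 4 m³ free.
13 m³ does not fit, so a new container is opened.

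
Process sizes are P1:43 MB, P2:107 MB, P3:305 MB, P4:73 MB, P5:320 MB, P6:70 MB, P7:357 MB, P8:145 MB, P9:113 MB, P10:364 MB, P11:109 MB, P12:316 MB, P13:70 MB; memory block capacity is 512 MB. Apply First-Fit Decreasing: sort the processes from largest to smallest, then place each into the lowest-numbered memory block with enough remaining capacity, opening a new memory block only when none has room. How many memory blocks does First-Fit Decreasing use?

Sorted descending: 364, 357, 320, 316, 305, 145, 113, 109, 107, 73, 70, 70, 43.
memory block 1: place 364 MB, 148 MB left
memory block 2: place 357 MB, 155 MB left
memory block 3: place 320 MB, 192 MB left
memory block 4: place 316 MB, 196 MB left
memory block 5: place 305 MB, 207 MB left
memory block 1: place 145 MB, 3 MB left
memory block 2: place 113 MB, 42 MB left
memory block 3: place 109 MB, 83 MB left
memory block 4: place 107 MB, 89 MB left
memory block 3: place 73 MB, 10 MB left
memory block 4: place 70 MB, 19 MB left
memory block 5: place 70 MB, 137 MB left
memory block 5: place 43 MB, 94 MB left
Final memory blocks: [364,145] [357,113] [320,109,73] [316,107,70] [305,70,43].

5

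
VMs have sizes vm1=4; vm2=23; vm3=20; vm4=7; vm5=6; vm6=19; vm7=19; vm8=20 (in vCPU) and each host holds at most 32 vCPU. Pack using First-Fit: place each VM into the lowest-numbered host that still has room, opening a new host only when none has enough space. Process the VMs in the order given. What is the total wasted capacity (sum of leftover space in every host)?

42

vm1 (4 vCPU) → host 1 (remaining 28 vCPU)
vm2 (23 vCPU) → host 1 (remaining 5 vCPU)
vm3 (20 vCPU) → host 2 (remaining 12 vCPU)
vm4 (7 vCPU) → host 2 (remaining 5 vCPU)
vm5 (6 vCPU) → host 3 (remaining 26 vCPU)
vm6 (19 vCPU) → host 3 (remaining 7 vCPU)
vm7 (19 vCPU) → host 4 (remaining 13 vCPU)
vm8 (20 vCPU) → host 5 (remaining 12 vCPU)
5 hosts × 32 vCPU = 160 vCPU; used 118 vCPU; unused 42 vCPU.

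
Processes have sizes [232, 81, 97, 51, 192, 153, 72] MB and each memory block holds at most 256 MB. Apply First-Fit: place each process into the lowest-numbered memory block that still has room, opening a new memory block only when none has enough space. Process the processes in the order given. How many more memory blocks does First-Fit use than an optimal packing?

First-Fit: [232] [81,97,51] [192] [153,72] → 4 memory blocks.
Total size 878 MB; any packing needs at least ⌈878/256⌉ = 4 memory blocks.
So 4 is already optimal.

0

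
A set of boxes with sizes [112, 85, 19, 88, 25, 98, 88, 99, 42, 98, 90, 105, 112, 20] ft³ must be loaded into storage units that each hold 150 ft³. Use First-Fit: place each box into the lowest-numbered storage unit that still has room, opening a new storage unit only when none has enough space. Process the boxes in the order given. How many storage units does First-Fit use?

10

112 ft³ → storage unit 1 (remaining 38 ft³)
85 ft³ → storage unit 2 (remaining 65 ft³)
19 ft³ → storage unit 1 (remaining 19 ft³)
88 ft³ → storage unit 3 (remaining 62 ft³)
25 ft³ → storage unit 2 (remaining 40 ft³)
98 ft³ → storage unit 4 (remaining 52 ft³)
88 ft³ → storage unit 5 (remaining 62 ft³)
99 ft³ → storage unit 6 (remaining 51 ft³)
42 ft³ → storage unit 3 (remaining 20 ft³)
98 ft³ → storage unit 7 (remaining 52 ft³)
90 ft³ → storage unit 8 (remaining 60 ft³)
105 ft³ → storage unit 9 (remaining 45 ft³)
112 ft³ → storage unit 10 (remaining 38 ft³)
20 ft³ → storage unit 2 (remaining 20 ft³)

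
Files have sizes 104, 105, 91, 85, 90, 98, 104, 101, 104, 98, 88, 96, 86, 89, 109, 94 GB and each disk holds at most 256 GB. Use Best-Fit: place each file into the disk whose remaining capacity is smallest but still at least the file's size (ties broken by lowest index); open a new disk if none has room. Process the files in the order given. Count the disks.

Put 104 GB in disk 1; 152 GB remain.
Put 105 GB in disk 1; 47 GB remain.
Put 91 GB in disk 2; 165 GB remain.
Put 85 GB in disk 2; 80 GB remain.
Put 90 GB in disk 3; 166 GB remain.
Put 98 GB in disk 3; 68 GB remain.
Put 104 GB in disk 4; 152 GB remain.
Put 101 GB in disk 4; 51 GB remain.
Put 104 GB in disk 5; 152 GB remain.
Put 98 GB in disk 5; 54 GB remain.
Put 88 GB in disk 6; 168 GB remain.
Put 96 GB in disk 6; 72 GB remain.
Put 86 GB in disk 7; 170 GB remain.
Put 89 GB in disk 7; 81 GB remain.
Put 109 GB in disk 8; 147 GB remain.
Put 94 GB in disk 8; 53 GB remain.

8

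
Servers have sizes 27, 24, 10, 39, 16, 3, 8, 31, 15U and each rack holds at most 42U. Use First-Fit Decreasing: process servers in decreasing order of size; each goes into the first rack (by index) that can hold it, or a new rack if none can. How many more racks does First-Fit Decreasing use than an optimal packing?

First-Fit Decreasing: [39,3] [31,10] [27,15] [24,16] [8] → 5 racks.
Total size 173U; any packing needs at least ⌈173/42⌉ = 5 racks.
So 5 is already optimal.

0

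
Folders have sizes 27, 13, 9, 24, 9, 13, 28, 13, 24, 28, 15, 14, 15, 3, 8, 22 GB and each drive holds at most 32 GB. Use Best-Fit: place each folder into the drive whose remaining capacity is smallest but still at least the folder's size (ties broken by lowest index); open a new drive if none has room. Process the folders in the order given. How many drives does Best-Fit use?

Put 27 GB in drive 1; 5 GB remain.
Put 13 GB in drive 2; 19 GB remain.
Put 9 GB in drive 2; 10 GB remain.
Put 24 GB in drive 3; 8 GB remain.
Put 9 GB in drive 2; 1 GB remain.
Put 13 GB in drive 4; 19 GB remain.
Put 28 GB in drive 5; 4 GB remain.
Put 13 GB in drive 4; 6 GB remain.
Put 24 GB in drive 6; 8 GB remain.
Put 28 GB in drive 7; 4 GB remain.
Put 15 GB in drive 8; 17 GB remain.
Put 14 GB in drive 8; 3 GB remain.
Put 15 GB in drive 9; 17 GB remain.
Put 3 GB in drive 8; 0 GB remain.
Put 8 GB in drive 3; 0 GB remain.
Put 22 GB in drive 10; 10 GB remain.
Final drives: [27] [13,9,9] [24,8] [13,13] [28] [24] [28] [15,14,3] [15] [22].

10 drives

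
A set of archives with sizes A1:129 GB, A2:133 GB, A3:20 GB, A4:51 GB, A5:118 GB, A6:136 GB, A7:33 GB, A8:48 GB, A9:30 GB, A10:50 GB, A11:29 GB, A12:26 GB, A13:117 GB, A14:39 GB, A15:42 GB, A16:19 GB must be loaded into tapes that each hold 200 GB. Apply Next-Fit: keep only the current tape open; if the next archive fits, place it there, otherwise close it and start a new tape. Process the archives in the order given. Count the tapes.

7

Put A1 (129 GB) in tape 1; 71 GB remain.
Put A2 (133 GB) in tape 2; 67 GB remain.
Put A3 (20 GB) in tape 2; 47 GB remain.
Put A4 (51 GB) in tape 3; 149 GB remain.
Put A5 (118 GB) in tape 3; 31 GB remain.
Put A6 (136 GB) in tape 4; 64 GB remain.
Put A7 (33 GB) in tape 4; 31 GB remain.
Put A8 (48 GB) in tape 5; 152 GB remain.
Put A9 (30 GB) in tape 5; 122 GB remain.
Put A10 (50 GB) in tape 5; 72 GB remain.
Put A11 (29 GB) in tape 5; 43 GB remain.
Put A12 (26 GB) in tape 5; 17 GB remain.
Put A13 (117 GB) in tape 6; 83 GB remain.
Put A14 (39 GB) in tape 6; 44 GB remain.
Put A15 (42 GB) in tape 6; 2 GB remain.
Put A16 (19 GB) in tape 7; 181 GB remain.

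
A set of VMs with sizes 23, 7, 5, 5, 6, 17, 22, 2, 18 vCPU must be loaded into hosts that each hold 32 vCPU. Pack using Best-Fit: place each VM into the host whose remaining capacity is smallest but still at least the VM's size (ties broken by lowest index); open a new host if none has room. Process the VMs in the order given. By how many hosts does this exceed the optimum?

1

Best-Fit: [23,7,2] [5,5,6] [17] [22] [18] → 5 hosts.
Total size 105 vCPU; any packing needs at least ⌈105/32⌉ = 4 hosts.
An optimal packing achieves that bound: [23,7,2] [22,6] [18,5,5] [17] → 4 hosts.
Excess: 5 − 4 = 1.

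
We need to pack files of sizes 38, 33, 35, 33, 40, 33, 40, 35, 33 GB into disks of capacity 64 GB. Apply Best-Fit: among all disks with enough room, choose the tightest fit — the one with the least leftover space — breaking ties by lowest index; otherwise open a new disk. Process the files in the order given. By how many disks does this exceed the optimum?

0

Best-Fit: [38] [33] [35] [33] [40] [33] [40] [35] [33] → 9 disks.
9 files exceed 32 GB (half the capacity), and no two of those can share a disk, so at least 9 disks are needed.
So 9 is already optimal.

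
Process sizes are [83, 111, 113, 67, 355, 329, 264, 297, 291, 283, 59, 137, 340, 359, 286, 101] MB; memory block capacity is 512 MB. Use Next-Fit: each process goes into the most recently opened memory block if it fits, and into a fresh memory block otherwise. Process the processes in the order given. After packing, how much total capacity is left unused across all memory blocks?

1645

83 MB → memory block 1 (remaining 429 MB)
111 MB → memory block 1 (remaining 318 MB)
113 MB → memory block 1 (remaining 205 MB)
67 MB → memory block 1 (remaining 138 MB)
355 MB → memory block 2 (remaining 157 MB)
329 MB → memory block 3 (remaining 183 MB)
264 MB → memory block 4 (remaining 248 MB)
297 MB → memory block 5 (remaining 215 MB)
291 MB → memory block 6 (remaining 221 MB)
283 MB → memory block 7 (remaining 229 MB)
59 MB → memory block 7 (remaining 170 MB)
137 MB → memory block 7 (remaining 33 MB)
340 MB → memory block 8 (remaining 172 MB)
359 MB → memory block 9 (remaining 153 MB)
286 MB → memory block 10 (remaining 226 MB)
101 MB → memory block 10 (remaining 125 MB)
10 memory blocks × 512 MB = 5120 MB; used 3475 MB; unused 1645 MB.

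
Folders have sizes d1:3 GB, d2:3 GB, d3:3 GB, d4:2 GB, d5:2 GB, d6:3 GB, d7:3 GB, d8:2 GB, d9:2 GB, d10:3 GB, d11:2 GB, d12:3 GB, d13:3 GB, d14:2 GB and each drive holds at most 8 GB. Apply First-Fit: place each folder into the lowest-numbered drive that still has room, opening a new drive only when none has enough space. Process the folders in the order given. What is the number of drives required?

d1 (3 GB) → drive 1 (remaining 5 GB)
d2 (3 GB) → drive 1 (remaining 2 GB)
d3 (3 GB) → drive 2 (remaining 5 GB)
d4 (2 GB) → drive 1 (remaining 0 GB)
d5 (2 GB) → drive 2 (remaining 3 GB)
d6 (3 GB) → drive 2 (remaining 0 GB)
d7 (3 GB) → drive 3 (remaining 5 GB)
d8 (2 GB) → drive 3 (remaining 3 GB)
d9 (2 GB) → drive 3 (remaining 1 GB)
d10 (3 GB) → drive 4 (remaining 5 GB)
d11 (2 GB) → drive 4 (remaining 3 GB)
d12 (3 GB) → drive 4 (remaining 0 GB)
d13 (3 GB) → drive 5 (remaining 5 GB)
d14 (2 GB) → drive 5 (remaining 3 GB)

5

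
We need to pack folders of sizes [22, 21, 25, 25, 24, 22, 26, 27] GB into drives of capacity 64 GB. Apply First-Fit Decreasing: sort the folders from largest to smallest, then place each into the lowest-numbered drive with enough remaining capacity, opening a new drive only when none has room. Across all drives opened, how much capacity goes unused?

Sorted descending: 27, 26, 25, 25, 24, 22, 22, 21.
drive 1: place 27 GB, 37 GB left
drive 1: place 26 GB, 11 GB left
drive 2: place 25 GB, 39 GB left
drive 2: place 25 GB, 14 GB left
drive 3: place 24 GB, 40 GB left
drive 3: place 22 GB, 18 GB left
drive 4: place 22 GB, 42 GB left
drive 4: place 21 GB, 21 GB left
4 drives × 64 GB = 256 GB; used 192 GB; unused 64 GB.

64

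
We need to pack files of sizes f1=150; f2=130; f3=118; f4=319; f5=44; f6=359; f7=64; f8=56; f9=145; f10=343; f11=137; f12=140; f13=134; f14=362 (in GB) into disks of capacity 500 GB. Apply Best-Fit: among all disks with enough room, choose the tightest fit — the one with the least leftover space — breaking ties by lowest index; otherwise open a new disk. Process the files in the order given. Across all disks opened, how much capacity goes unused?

499

Put f1 (150 GB) in disk 1; 350 GB remain.
Put f2 (130 GB) in disk 1; 220 GB remain.
Put f3 (118 GB) in disk 1; 102 GB remain.
Put f4 (319 GB) in disk 2; 181 GB remain.
Put f5 (44 GB) in disk 1; 58 GB remain.
Put f6 (359 GB) in disk 3; 141 GB remain.
Put f7 (64 GB) in disk 3; 77 GB remain.
Put f8 (56 GB) in disk 1; 2 GB remain.
Put f9 (145 GB) in disk 2; 36 GB remain.
Put f10 (343 GB) in disk 4; 157 GB remain.
Put f11 (137 GB) in disk 4; 20 GB remain.
Put f12 (140 GB) in disk 5; 360 GB remain.
Put f13 (134 GB) in disk 5; 226 GB remain.
Put f14 (362 GB) in disk 6; 138 GB remain.
6 disks × 500 GB = 3000 GB; used 2501 GB; unused 499 GB.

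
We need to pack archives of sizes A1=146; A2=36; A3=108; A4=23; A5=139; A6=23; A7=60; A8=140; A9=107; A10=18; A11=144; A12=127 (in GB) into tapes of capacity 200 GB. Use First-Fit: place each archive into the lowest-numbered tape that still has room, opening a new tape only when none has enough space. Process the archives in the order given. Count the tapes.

7 tapes

A1 (146 GB) → tape 1 (remaining 54 GB)
A2 (36 GB) → tape 1 (remaining 18 GB)
A3 (108 GB) → tape 2 (remaining 92 GB)
A4 (23 GB) → tape 2 (remaining 69 GB)
A5 (139 GB) → tape 3 (remaining 61 GB)
A6 (23 GB) → tape 2 (remaining 46 GB)
A7 (60 GB) → tape 3 (remaining 1 GB)
A8 (140 GB) → tape 4 (remaining 60 GB)
A9 (107 GB) → tape 5 (remaining 93 GB)
A10 (18 GB) → tape 1 (remaining 0 GB)
A11 (144 GB) → tape 6 (remaining 56 GB)
A12 (127 GB) → tape 7 (remaining 73 GB)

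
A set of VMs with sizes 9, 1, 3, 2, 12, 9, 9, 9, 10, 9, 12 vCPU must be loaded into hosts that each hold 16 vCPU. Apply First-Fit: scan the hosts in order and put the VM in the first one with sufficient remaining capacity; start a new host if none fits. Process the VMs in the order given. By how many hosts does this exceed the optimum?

0

First-Fit: [9,1,3,2] [12] [9] [9] [9] [10] [9] [12] → 8 hosts.
8 VMs exceed 8 vCPU (half the capacity), and no two of those can share a host, so at least 8 hosts are needed.
So 8 is already optimal.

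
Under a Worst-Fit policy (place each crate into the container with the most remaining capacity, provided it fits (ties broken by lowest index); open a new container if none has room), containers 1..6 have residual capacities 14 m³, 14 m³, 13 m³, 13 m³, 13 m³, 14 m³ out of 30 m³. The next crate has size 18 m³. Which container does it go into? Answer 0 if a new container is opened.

No container has ≥ 18 m³ free, so a new container is opened.

0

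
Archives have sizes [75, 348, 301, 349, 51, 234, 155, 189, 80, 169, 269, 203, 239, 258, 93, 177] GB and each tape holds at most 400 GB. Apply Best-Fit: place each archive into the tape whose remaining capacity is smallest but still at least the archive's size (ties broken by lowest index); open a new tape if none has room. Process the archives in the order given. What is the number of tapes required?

10 tapes

75 GB → tape 1 (remaining 325 GB)
348 GB → tape 2 (remaining 52 GB)
301 GB → tape 1 (remaining 24 GB)
349 GB → tape 3 (remaining 51 GB)
51 GB → tape 3 (remaining 0 GB)
234 GB → tape 4 (remaining 166 GB)
155 GB → tape 4 (remaining 11 GB)
189 GB → tape 5 (remaining 211 GB)
80 GB → tape 5 (remaining 131 GB)
169 GB → tape 6 (remaining 231 GB)
269 GB → tape 7 (remaining 131 GB)
203 GB → tape 6 (remaining 28 GB)
239 GB → tape 8 (remaining 161 GB)
258 GB → tape 9 (remaining 142 GB)
93 GB → tape 5 (remaining 38 GB)
177 GB → tape 10 (remaining 223 GB)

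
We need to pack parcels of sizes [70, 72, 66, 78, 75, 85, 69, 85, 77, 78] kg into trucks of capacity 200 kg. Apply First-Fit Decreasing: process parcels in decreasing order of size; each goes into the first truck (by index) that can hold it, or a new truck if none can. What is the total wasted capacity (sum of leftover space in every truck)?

Sorted descending: 85, 85, 78, 78, 77, 75, 72, 70, 69, 66.
85 kg → truck 1 (remaining 115 kg)
85 kg → truck 1 (remaining 30 kg)
78 kg → truck 2 (remaining 122 kg)
78 kg → truck 2 (remaining 44 kg)
77 kg → truck 3 (remaining 123 kg)
75 kg → truck 3 (remaining 48 kg)
72 kg → truck 4 (remaining 128 kg)
70 kg → truck 4 (remaining 58 kg)
69 kg → truck 5 (remaining 131 kg)
66 kg → truck 5 (remaining 65 kg)
5 trucks × 200 kg = 1000 kg; used 755 kg; unused 245 kg.

245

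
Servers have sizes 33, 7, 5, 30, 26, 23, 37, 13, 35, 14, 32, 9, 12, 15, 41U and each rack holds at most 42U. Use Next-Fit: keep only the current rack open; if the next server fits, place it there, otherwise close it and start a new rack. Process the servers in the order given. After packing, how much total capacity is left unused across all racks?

130

Put 33U in rack 1; 9U remain.
Put 7U in rack 1; 2U remain.
Put 5U in rack 2; 37U remain.
Put 30U in rack 2; 7U remain.
Put 26U in rack 3; 16U remain.
Put 23U in rack 4; 19U remain.
Put 37U in rack 5; 5U remain.
Put 13U in rack 6; 29U remain.
Put 35U in rack 7; 7U remain.
Put 14U in rack 8; 28U remain.
Put 32U in rack 9; 10U remain.
Put 9U in rack 9; 1U remain.
Put 12U in rack 10; 30U remain.
Put 15U in rack 10; 15U remain.
Put 41U in rack 11; 1U remain.
11 racks × 42U = 462U; used 332U; unused 130U.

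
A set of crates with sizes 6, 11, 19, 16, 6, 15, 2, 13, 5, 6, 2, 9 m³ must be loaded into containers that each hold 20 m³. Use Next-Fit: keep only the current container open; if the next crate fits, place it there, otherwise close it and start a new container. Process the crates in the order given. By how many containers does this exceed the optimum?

1

Next-Fit: [6,11] [19] [16] [6] [15,2] [13,5] [6,2,9] → 7 containers.
Total size 110 m³; any packing needs at least ⌈110/20⌉ = 6 containers.
An optimal packing achieves that bound: [19] [16,2,2] [15,5] [13,6] [11,9] [6,6] → 6 containers.
Excess: 7 − 6 = 1.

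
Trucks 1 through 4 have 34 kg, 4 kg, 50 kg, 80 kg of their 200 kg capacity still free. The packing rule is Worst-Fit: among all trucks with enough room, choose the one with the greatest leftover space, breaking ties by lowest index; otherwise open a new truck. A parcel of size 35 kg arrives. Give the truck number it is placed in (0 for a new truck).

4

Trucks with room: truck 3 (50 kg), truck 4 (80 kg).
Most room is truck 4 with 80 kg free.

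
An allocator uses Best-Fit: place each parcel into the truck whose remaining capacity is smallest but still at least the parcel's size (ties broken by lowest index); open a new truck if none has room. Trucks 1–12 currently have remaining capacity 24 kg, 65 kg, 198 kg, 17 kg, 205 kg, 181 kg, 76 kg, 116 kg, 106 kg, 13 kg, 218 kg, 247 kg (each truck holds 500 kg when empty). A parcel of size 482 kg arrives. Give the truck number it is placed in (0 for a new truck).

0

No truck has ≥ 482 kg free, so a new truck is opened.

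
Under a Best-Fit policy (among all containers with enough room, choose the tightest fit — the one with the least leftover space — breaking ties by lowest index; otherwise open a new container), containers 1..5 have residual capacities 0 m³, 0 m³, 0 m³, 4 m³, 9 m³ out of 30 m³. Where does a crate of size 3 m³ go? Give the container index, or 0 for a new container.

4

Containers with room: container 4 (4 m³), container 5 (9 m³).
Tightest fit is container 4 with 4 m³ free.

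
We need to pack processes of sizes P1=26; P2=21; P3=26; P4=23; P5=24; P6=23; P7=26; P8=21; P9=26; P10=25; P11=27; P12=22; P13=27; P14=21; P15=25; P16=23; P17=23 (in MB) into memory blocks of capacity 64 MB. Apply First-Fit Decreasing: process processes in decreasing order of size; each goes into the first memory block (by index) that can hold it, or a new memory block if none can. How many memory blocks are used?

Sorted descending: 27, 27, 26, 26, 26, 26, 25, 25, 24, 23, 23, 23, 23, 22, 21, 21, 21.
Put 27 MB in memory block 1; 37 MB remain.
Put 27 MB in memory block 1; 10 MB remain.
Put 26 MB in memory block 2; 38 MB remain.
Put 26 MB in memory block 2; 12 MB remain.
Put 26 MB in memory block 3; 38 MB remain.
Put 26 MB in memory block 3; 12 MB remain.
Put 25 MB in memory block 4; 39 MB remain.
Put 25 MB in memory block 4; 14 MB remain.
Put 24 MB in memory block 5; 40 MB remain.
Put 23 MB in memory block 5; 17 MB remain.
Put 23 MB in memory block 6; 41 MB remain.
Put 23 MB in memory block 6; 18 MB remain.
Put 23 MB in memory block 7; 41 MB remain.
Put 22 MB in memory block 7; 19 MB remain.
Put 21 MB in memory block 8; 43 MB remain.
Put 21 MB in memory block 8; 22 MB remain.
Put 21 MB in memory block 8; 1 MB remain.

8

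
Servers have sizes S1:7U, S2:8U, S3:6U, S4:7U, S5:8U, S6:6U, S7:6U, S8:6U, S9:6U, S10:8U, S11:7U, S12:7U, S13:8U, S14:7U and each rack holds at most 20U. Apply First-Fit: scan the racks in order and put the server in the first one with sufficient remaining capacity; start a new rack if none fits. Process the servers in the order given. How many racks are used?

S1 (7U) → rack 1 (remaining 13U)
S2 (8U) → rack 1 (remaining 5U)
S3 (6U) → rack 2 (remaining 14U)
S4 (7U) → rack 2 (remaining 7U)
S5 (8U) → rack 3 (remaining 12U)
S6 (6U) → rack 2 (remaining 1U)
S7 (6U) → rack 3 (remaining 6U)
S8 (6U) → rack 3 (remaining 0U)
S9 (6U) → rack 4 (remaining 14U)
S10 (8U) → rack 4 (remaining 6U)
S11 (7U) → rack 5 (remaining 13U)
S12 (7U) → rack 5 (remaining 6U)
S13 (8U) → rack 6 (remaining 12U)
S14 (7U) → rack 6 (remaining 5U)
Final racks: [7,8] [6,7,6] [8,6,6] [6,8] [7,7] [8,7].

6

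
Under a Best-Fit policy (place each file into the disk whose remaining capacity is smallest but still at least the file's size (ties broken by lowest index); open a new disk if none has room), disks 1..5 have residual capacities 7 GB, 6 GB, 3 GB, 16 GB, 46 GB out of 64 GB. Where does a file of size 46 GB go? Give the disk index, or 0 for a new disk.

5

Disks with room: disk 5 (46 GB).
Tightest fit is disk 5 with 46 GB free.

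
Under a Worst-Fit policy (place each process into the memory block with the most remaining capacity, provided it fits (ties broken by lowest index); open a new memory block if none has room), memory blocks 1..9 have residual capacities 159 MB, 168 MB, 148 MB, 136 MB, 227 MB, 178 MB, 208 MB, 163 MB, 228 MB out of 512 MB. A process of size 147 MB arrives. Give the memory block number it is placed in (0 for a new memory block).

Memory blocks with room: memory block 1 (159 MB), memory block 2 (168 MB), memory block 3 (148 MB), memory block 5 (227 MB), memory block 6 (178 MB), memory block 7 (208 MB), memory block 8 (163 MB), memory block 9 (228 MB).
Most room is memory block 9 with 228 MB free.

9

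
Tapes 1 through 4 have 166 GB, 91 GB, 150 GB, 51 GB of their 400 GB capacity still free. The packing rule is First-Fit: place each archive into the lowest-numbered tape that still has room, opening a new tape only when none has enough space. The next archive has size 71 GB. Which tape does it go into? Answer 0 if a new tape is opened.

1

Tapes with room: tape 1 (166 GB), tape 2 (91 GB), tape 3 (150 GB).
The first with room is tape 1.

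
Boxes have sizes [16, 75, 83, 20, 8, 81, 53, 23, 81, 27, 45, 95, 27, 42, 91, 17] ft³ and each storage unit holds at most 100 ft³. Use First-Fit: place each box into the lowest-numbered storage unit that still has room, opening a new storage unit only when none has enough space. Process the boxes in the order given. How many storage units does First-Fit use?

Put 16 ft³ in storage unit 1; 84 ft³ remain.
Put 75 ft³ in storage unit 1; 9 ft³ remain.
Put 83 ft³ in storage unit 2; 17 ft³ remain.
Put 20 ft³ in storage unit 3; 80 ft³ remain.
Put 8 ft³ in storage unit 1; 1 ft³ remain.
Put 81 ft³ in storage unit 4; 19 ft³ remain.
Put 53 ft³ in storage unit 3; 27 ft³ remain.
Put 23 ft³ in storage unit 3; 4 ft³ remain.
Put 81 ft³ in storage unit 5; 19 ft³ remain.
Put 27 ft³ in storage unit 6; 73 ft³ remain.
Put 45 ft³ in storage unit 6; 28 ft³ remain.
Put 95 ft³ in storage unit 7; 5 ft³ remain.
Put 27 ft³ in storage unit 6; 1 ft³ remain.
Put 42 ft³ in storage unit 8; 58 ft³ remain.
Put 91 ft³ in storage unit 9; 9 ft³ remain.
Put 17 ft³ in storage unit 2; 0 ft³ remain.

9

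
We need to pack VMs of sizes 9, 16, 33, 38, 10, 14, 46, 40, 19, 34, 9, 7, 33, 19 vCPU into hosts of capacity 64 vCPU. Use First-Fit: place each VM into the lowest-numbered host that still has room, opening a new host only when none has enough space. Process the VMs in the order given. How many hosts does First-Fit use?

6

host 1: place 9 vCPU, 55 vCPU left
host 1: place 16 vCPU, 39 vCPU left
host 1: place 33 vCPU, 6 vCPU left
host 2: place 38 vCPU, 26 vCPU left
host 2: place 10 vCPU, 16 vCPU left
host 2: place 14 vCPU, 2 vCPU left
host 3: place 46 vCPU, 18 vCPU left
host 4: place 40 vCPU, 24 vCPU left
host 4: place 19 vCPU, 5 vCPU left
host 5: place 34 vCPU, 30 vCPU left
host 3: place 9 vCPU, 9 vCPU left
host 3: place 7 vCPU, 2 vCPU left
host 6: place 33 vCPU, 31 vCPU left
host 5: place 19 vCPU, 11 vCPU left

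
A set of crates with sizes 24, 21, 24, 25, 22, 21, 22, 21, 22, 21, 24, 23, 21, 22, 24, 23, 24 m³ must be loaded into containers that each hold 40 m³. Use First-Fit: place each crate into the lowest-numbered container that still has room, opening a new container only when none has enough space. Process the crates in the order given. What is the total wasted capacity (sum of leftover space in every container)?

296

24 m³ → container 1 (remaining 16 m³)
21 m³ → container 2 (remaining 19 m³)
24 m³ → container 3 (remaining 16 m³)
25 m³ → container 4 (remaining 15 m³)
22 m³ → container 5 (remaining 18 m³)
21 m³ → container 6 (remaining 19 m³)
22 m³ → container 7 (remaining 18 m³)
21 m³ → container 8 (remaining 19 m³)
22 m³ → container 9 (remaining 18 m³)
21 m³ → container 10 (remaining 19 m³)
24 m³ → container 11 (remaining 16 m³)
23 m³ → container 12 (remaining 17 m³)
21 m³ → container 13 (remaining 19 m³)
22 m³ → container 14 (remaining 18 m³)
24 m³ → container 15 (remaining 16 m³)
23 m³ → container 16 (remaining 17 m³)
24 m³ → container 17 (remaining 16 m³)
17 containers × 40 m³ = 680 m³; used 384 m³; unused 296 m³.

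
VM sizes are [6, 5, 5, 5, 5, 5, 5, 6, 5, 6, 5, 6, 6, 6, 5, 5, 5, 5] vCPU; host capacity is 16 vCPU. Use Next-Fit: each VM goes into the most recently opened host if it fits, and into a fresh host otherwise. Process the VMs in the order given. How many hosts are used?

host 1: place 6 vCPU, 10 vCPU left
host 1: place 5 vCPU, 5 vCPU left
host 1: place 5 vCPU, 0 vCPU left
host 2: place 5 vCPU, 11 vCPU left
host 2: place 5 vCPU, 6 vCPU left
host 2: place 5 vCPU, 1 vCPU left
host 3: place 5 vCPU, 11 vCPU left
host 3: place 6 vCPU, 5 vCPU left
host 3: place 5 vCPU, 0 vCPU left
host 4: place 6 vCPU, 10 vCPU left
host 4: place 5 vCPU, 5 vCPU left
host 5: place 6 vCPU, 10 vCPU left
host 5: place 6 vCPU, 4 vCPU left
host 6: place 6 vCPU, 10 vCPU left
host 6: place 5 vCPU, 5 vCPU left
host 6: place 5 vCPU, 0 vCPU left
host 7: place 5 vCPU, 11 vCPU left
host 7: place 5 vCPU, 6 vCPU left
Final hosts: [6,5,5] [5,5,5] [5,6,5] [6,5] [6,6] [6,5,5] [5,5].

7 hosts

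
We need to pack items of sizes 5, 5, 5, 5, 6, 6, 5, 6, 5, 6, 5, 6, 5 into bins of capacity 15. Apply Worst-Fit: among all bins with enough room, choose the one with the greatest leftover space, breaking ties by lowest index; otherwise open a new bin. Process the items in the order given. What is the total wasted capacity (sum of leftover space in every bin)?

20

Put 5 in bin 1; 10 remain.
Put 5 in bin 1; 5 remain.
Put 5 in bin 1; 0 remain.
Put 5 in bin 2; 10 remain.
Put 6 in bin 2; 4 remain.
Put 6 in bin 3; 9 remain.
Put 5 in bin 3; 4 remain.
Put 6 in bin 4; 9 remain.
Put 5 in bin 4; 4 remain.
Put 6 in bin 5; 9 remain.
Put 5 in bin 5; 4 remain.
Put 6 in bin 6; 9 remain.
Put 5 in bin 6; 4 remain.
6 bins × 15 = 90; used 70; unused 20.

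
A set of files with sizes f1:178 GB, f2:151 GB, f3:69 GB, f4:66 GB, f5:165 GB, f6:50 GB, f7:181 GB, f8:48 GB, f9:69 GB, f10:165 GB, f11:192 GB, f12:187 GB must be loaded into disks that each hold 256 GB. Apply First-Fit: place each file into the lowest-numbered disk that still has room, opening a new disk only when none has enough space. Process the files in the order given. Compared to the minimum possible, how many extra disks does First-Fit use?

First-Fit: [178,69] [151,66] [165,50] [181,48] [69,165] [192] [187] → 7 disks.
7 files exceed 128 GB (half the capacity), and no two of those can share a disk, so at least 7 disks are needed.
So 7 is already optimal.

0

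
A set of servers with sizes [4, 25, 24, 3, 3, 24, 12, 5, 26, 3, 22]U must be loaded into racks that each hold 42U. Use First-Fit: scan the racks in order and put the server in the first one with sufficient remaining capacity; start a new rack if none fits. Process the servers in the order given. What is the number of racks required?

5

rack 1: place 4U, 38U left
rack 1: place 25U, 13U left
rack 2: place 24U, 18U left
rack 1: place 3U, 10U left
rack 1: place 3U, 7U left
rack 3: place 24U, 18U left
rack 2: place 12U, 6U left
rack 1: place 5U, 2U left
rack 4: place 26U, 16U left
rack 2: place 3U, 3U left
rack 5: place 22U, 20U left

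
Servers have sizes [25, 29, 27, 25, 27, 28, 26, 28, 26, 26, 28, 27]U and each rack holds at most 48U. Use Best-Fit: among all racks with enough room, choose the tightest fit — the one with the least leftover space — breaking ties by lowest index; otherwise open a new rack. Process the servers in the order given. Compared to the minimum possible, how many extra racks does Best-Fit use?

0

Best-Fit: [25] [29] [27] [25] [27] [28] [26] [28] [26] [26] [28] [27] → 12 racks.
12 servers exceed 24U (half the capacity), and no two of those can share a rack, so at least 12 racks are needed.
So 12 is already optimal.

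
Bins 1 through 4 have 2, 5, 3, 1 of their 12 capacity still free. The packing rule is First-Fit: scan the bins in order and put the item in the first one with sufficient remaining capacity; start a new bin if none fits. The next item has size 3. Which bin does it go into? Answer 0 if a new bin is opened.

2

Bins with room: bin 2 (5), bin 3 (3).
The first with room is bin 2.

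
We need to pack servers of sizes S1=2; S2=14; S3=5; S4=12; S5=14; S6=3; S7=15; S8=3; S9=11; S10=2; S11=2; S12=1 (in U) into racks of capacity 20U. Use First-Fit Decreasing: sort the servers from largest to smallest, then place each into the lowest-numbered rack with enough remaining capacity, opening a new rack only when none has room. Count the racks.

5

Sorted descending: 15, 14, 14, 12, 11, 5, 3, 3, 2, 2, 2, 1.
Put 15U in rack 1; 5U remain.
Put 14U in rack 2; 6U remain.
Put 14U in rack 3; 6U remain.
Put 12U in rack 4; 8U remain.
Put 11U in rack 5; 9U remain.
Put 5U in rack 1; 0U remain.
Put 3U in rack 2; 3U remain.
Put 3U in rack 2; 0U remain.
Put 2U in rack 3; 4U remain.
Put 2U in rack 3; 2U remain.
Put 2U in rack 3; 0U remain.
Put 1U in rack 4; 7U remain.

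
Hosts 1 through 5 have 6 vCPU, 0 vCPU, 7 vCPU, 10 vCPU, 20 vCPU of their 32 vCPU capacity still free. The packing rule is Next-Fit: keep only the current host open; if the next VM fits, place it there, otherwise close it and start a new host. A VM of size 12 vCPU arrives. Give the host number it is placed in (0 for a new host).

5

Next-Fit only looks at host 5, which has 20 vCPU free.
12 vCPU fits there.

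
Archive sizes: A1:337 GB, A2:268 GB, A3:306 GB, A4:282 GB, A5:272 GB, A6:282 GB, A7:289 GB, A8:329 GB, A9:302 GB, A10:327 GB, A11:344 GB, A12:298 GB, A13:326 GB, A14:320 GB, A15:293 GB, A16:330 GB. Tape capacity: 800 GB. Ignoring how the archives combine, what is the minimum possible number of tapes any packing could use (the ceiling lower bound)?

7

Total size = 337 + 268 + 306 + 282 + 272 + 282 + 289 + 329 + 302 + 327 + 344 + 298 + 326 + 320 + 293 + 330 = 4905 GB.
⌈4905 / 800⌉ = 7.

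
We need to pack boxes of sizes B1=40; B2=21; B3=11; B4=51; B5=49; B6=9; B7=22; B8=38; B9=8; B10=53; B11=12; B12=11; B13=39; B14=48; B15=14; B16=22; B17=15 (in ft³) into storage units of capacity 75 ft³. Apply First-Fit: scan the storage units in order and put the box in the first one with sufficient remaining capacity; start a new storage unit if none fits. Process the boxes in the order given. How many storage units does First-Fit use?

Put B1 (40 ft³) in storage unit 1; 35 ft³ remain.
Put B2 (21 ft³) in storage unit 1; 14 ft³ remain.
Put B3 (11 ft³) in storage unit 1; 3 ft³ remain.
Put B4 (51 ft³) in storage unit 2; 24 ft³ remain.
Put B5 (49 ft³) in storage unit 3; 26 ft³ remain.
Put B6 (9 ft³) in storage unit 2; 15 ft³ remain.
Put B7 (22 ft³) in storage unit 3; 4 ft³ remain.
Put B8 (38 ft³) in storage unit 4; 37 ft³ remain.
Put B9 (8 ft³) in storage unit 2; 7 ft³ remain.
Put B10 (53 ft³) in storage unit 5; 22 ft³ remain.
Put B11 (12 ft³) in storage unit 4; 25 ft³ remain.
Put B12 (11 ft³) in storage unit 4; 14 ft³ remain.
Put B13 (39 ft³) in storage unit 6; 36 ft³ remain.
Put B14 (48 ft³) in storage unit 7; 27 ft³ remain.
Put B15 (14 ft³) in storage unit 4; 0 ft³ remain.
Put B16 (22 ft³) in storage unit 5; 0 ft³ remain.
Put B17 (15 ft³) in storage unit 6; 21 ft³ remain.
Final storage units: [40,21,11] [51,9,8] [49,22] [38,12,11,14] [53,22] [39,15] [48].

7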